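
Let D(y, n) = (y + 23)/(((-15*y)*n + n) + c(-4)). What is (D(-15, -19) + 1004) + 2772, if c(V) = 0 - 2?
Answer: 2027711/537 ≈ 3776.0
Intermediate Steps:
c(V) = -2
D(y, n) = (23 + y)/(-2 + n - 15*n*y) (D(y, n) = (y + 23)/(((-15*y)*n + n) - 2) = (23 + y)/((-15*n*y + n) - 2) = (23 + y)/((n - 15*n*y) - 2) = (23 + y)/(-2 + n - 15*n*y))
(D(-15, -19) + 1004) + 2772 = ((-23 - 1*(-15))/(2 - 1*(-19) + 15*(-19)*(-15)) + 1004) + 2772 = ((-23 + 15)/(2 + 19 + 4275) + 1004) + 2772 = (-8/4296 + 1004) + 2772 = ((1/4296)*(-8) + 1004) + 2772 = (-1/537 + 1004) + 2772 = 539147/537 + 2772 = 2027711/537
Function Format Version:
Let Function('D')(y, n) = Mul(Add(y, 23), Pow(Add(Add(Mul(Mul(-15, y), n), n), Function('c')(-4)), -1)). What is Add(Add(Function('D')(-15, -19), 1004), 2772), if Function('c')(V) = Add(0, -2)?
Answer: Rational(2027711, 537) ≈ 3776.0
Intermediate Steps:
Function('c')(V) = -2
Function('D')(y, n) = Mul(Pow(Add(-2, n, Mul(-15, n, y)), -1), Add(23, y)) (Function('D')(y, n) = Mul(Add(y, 23), Pow(Add(Add(Mul(Mul(-15, y), n), n), -2), -1)) = Mul(Add(23, y), Pow(Add(Add(Mul(-15, n, y), n), -2), -1)) = Mul(Add(23, y), Pow(Add(Add(n, Mul(-15, n, y)), -2), -1)) = Mul(Add(23, y), Pow(Add(-2, n, Mul(-15, n, y)), -1)) = Mul(Pow(Add(-2, n, Mul(-15, n, y)), -1), Add(23, y)))
Add(Add(Function('D')(-15, -19), 1004), 2772) = Add(Add(Mul(Pow(Add(2, Mul(-1, -19), Mul(15, -19, -15)), -1), Add(-23, Mul(-1, -15))), 1004), 2772) = Add(Add(Mul(Pow(Add(2, 19, 4275), -1), Add(-23, 15)), 1004), 2772) = Add(Add(Mul(Pow(4296, -1), -8), 1004), 2772) = Add(Add(Mul(Rational(1, 4296), -8), 1004), 2772) = Add(Add(Rational(-1, 537), 1004), 2772) = Add(Rational(539147, 537), 2772) = Rational(2027711, 537)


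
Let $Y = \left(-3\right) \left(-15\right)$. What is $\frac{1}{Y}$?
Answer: $\frac{1}{45} \approx 0.022222$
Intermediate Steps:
$Y = 45$
$\frac{1}{Y} = \frac{1}{45}$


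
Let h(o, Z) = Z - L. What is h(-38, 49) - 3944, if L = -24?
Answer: -3871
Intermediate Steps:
h(o, Z) = 24 + Z (h(o, Z) = Z - 1*(-24) = Z + 24 = 24 + Z)
h(-38, 49) - 3944 = (24 + 49) - 3944 = 73 - 3944 = -3871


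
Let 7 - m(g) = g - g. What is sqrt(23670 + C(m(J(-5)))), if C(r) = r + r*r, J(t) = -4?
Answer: sqrt(23726) ≈ 154.03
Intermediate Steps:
m(g) = 7 (m(g) = 7 - (g - g) = 7 - 1*0 = 7 + 0 = 7)
C(r) = r + r**2
sqrt(23670 + C(m(J(-5)))) = sqrt(23670 + 7*(1 + 7)) = sqrt(23670 + 7*8) = sqrt(23670 + 56) = sqrt(23726)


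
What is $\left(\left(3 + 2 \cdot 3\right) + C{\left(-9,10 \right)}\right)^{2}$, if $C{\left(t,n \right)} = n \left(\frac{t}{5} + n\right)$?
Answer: $8281$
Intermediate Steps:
$C{\left(t,n \right)} = n \left(n + \frac{t}{5}\right)$ ($C{\left(t,n \right)} = n \left(t \frac{1}{5} + n\right) = n \left(\frac{t}{5} + n\right) = n \left(n + \frac{t}{5}\right)$)
$\left(\left(3 + 2 \cdot 3\right) + C{\left(-9,10 \right)}\right)^{2} = \left(\left(3 + 2 \cdot 3\right) + \frac{1}{5} \cdot 10 \left(-9 + 5 \cdot 10\right)\right)^{2} = \left(\left(3 + 6\right) + \frac{1}{5} \cdot 10 \left(-9 + 50\right)\right)^{2} = \left(9 + \frac{1}{5} \cdot 10 \cdot 41\right)^{2} = \left(9 + 82\right)^{2} = 91^{2} = 8281$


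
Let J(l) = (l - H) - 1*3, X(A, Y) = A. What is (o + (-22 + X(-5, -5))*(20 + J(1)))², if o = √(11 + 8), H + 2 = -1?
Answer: (567 - √19)² ≈ 3.1657e+5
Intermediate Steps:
H = -3 (H = -2 - 1 = -3)
o = √19 ≈ 4.3589
J(l) = l (J(l) = (l - 1*(-3)) - 1*3 = (l + 3) - 3 = (3 + l) - 3 = l)
(o + (-22 + X(-5, -5))*(20 + J(1)))² = (√19 + (-22 - 5)*(20 + 1))² = (√19 - 27*21)² = (√19 - 567)² = (-567 + √19)²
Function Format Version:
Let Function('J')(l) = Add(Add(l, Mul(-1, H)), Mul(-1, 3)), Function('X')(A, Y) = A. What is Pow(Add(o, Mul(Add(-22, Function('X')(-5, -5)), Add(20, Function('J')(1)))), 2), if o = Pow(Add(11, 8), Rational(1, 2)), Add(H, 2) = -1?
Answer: Pow(Add(567, Mul(-1, Pow(19, Rational(1, 2)))), 2) ≈ 3.1657e+5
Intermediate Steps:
H = -3 (H = Add(-2, -1) = -3)
o = Pow(19, Rational(1, 2)) ≈ 4.3589
Function('J')(l) = l (Function('J')(l) = Add(Add(l, Mul(-1, -3)), Mul(-1, 3)) = Add(Add(l, 3), -3) = Add(Add(3, l), -3) = l)
Pow(Add(o, Mul(Add(-22, Function('X')(-5, -5)), Add(20, Function('J')(1)))), 2) = Pow(Add(Pow(19, Rational(1, 2)), Mul(Add(-22, -5), Add(20, 1))), 2) = Pow(Add(Pow(19, Rational(1, 2)), Mul(-27, 21)), 2) = Pow(Add(Pow(19, Rational(1, 2)), -567), 2) = Pow(Add(-567, Pow(19, Rational(1, 2))), 2)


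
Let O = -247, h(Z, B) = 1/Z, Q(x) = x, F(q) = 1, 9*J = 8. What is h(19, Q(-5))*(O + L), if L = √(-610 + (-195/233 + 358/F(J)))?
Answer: -13 + I*√13726263/4427 ≈ -13.0 + 0.83689*I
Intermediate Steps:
J = 8/9 (J = (⅑)*8 = 8/9 ≈ 0.88889)
L = I*√13726263/233 (L = √(-610 + (-195/233 + 358/1)) = √(-610 + (-195*1/233 + 358*1)) = √(-610 + (-195/233 + 358)) = √(-610 + 83219/233) = √(-58911/233) = I*√13726263/233 ≈ 15.901*I)
h(19, Q(-5))*(O + L) = (-247 + I*√13726263/233)/19 = -13 + I*√13726263/4427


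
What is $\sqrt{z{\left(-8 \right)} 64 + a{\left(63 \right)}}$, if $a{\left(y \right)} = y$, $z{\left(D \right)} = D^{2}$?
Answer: $\sqrt{4159} \approx 64.49$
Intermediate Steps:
$\sqrt{z{\left(-8 \right)} 64 + a{\left(63 \right)}} = \sqrt{\left(-8\right)^{2} \cdot 64 + 63} = \sqrt{64 \cdot 64 + 63} = \sqrt{4096 + 63} = \sqrt{4159}$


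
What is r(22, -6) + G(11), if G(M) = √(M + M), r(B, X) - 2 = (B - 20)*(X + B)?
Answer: 34 + √22 ≈ 38.690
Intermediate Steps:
r(B, X) = 2 + (-20 + B)*(B + X) (r(B, X) = 2 + (B - 20)*(X + B) = 2 + (-20 + B)*(B + X))
G(M) = √2*√M (G(M) = √(2*M) = √2*√M)
r(22, -6) + G(11) = (2 + 22² - 20*22 - 20*(-6) + 22*(-6)) + √2*√11 = (2 + 484 - 440 + 120 - 132) + √22 = 34 + √22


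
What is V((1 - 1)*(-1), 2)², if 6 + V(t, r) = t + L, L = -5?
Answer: 121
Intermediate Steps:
V(t, r) = -11 + t (V(t, r) = -6 + (t - 5) = -6 + (-5 + t) = -11 + t)
V((1 - 1)*(-1), 2)² = (-11 + (1 - 1)*(-1))² = (-11 + 0*(-1))² = (-11 + 0)² = (-11)² = 121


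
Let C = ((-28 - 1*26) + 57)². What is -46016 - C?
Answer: -46025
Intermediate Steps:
C = 9 (C = ((-28 - 26) + 57)² = (-54 + 57)² = 3² = 9)
-46016 - C = -46016 - 1*9 = -46016 - 9 = -46025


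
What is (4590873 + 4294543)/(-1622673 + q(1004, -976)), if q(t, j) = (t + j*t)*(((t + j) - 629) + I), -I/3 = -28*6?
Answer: 8885416/93330627 ≈ 0.095204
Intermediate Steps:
I = 504 (I = -(-84)*6 = -3*(-168) = 504)
q(t, j) = (t + j*t)*(-125 + j + t) (q(t, j) = (t + j*t)*(((t + j) - 629) + 504) = (t + j*t)*(((j + t) - 629) + 504) = (t + j*t)*((-629 + j + t) + 504) = (t + j*t)*(-125 + j + t))
(4590873 + 4294543)/(-1622673 + q(1004, -976)) = (4590873 + 4294543)/(-1622673 + 1004*(-125 + 1004 + (-976)² - 124*(-976) - 976*1004)) = 8885416/(-1622673 + 1004*(-125 + 1004 + 952576 + 121024 - 979904)) = 8885416/(-1622673 + 1004*94575) = 8885416/(-1622673 + 94953300) = 8885416/93330627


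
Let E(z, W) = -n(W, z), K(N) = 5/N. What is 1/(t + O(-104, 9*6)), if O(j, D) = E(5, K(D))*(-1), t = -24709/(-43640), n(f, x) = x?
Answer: 43640/242909 ≈ 0.17966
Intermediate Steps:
t = 24709/43640 (t = -24709*(-1/43640) = 24709/43640 ≈ 0.56620)
E(z, W) = -z
O(j, D) = 5 (O(j, D) = -1*5*(-1) = -5*(-1) = 5)
1/(t + O(-104, 9*6)) = 1/(24709/43640 + 5) = 1/(242909/43640) = 43640/242909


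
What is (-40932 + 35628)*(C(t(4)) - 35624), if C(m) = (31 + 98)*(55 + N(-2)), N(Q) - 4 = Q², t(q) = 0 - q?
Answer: 145844088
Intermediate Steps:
t(q) = -q
N(Q) = 4 + Q²
C(m) = 8127 (C(m) = (31 + 98)*(55 + (4 + (-2)²)) = 129*(55 + (4 + 4)) = 129*(55 + 8) = 129*63 = 8127)
(-40932 + 35628)*(C(t(4)) - 35624) = (-40932 + 35628)*(8127 - 35624) = -5304*(-27497) = 145844088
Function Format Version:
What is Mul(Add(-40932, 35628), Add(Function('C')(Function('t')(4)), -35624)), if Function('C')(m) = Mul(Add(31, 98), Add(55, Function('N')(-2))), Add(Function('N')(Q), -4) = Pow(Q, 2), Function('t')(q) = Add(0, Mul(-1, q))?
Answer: 145844088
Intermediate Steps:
Function('t')(q) = Mul(-1, q)
Function('N')(Q) = Add(4, Pow(Q, 2))
Function('C')(m) = 8127 (Function('C')(m) = Mul(Add(31, 98), Add(55, Add(4, Pow(-2, 2)))) = Mul(129, Add(55, Add(4, 4))) = Mul(129, Add(55, 8)) = Mul(129, 63) = 8127)
Mul(Add(-40932, 35628), Add(Function('C')(Function('t')(4)), -35624)) = Mul(Add(-40932, 35628), Add(8127, -35624)) = Mul(-5304, -27497) = 145844088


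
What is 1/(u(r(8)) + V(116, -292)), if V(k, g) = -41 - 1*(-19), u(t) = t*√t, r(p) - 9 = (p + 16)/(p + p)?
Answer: 176/5389 + 42*√42/5389 ≈ 0.083168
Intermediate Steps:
r(p) = 9 + (16 + p)/(2*p) (r(p) = 9 + (p + 16)/(p + p) = 9 + (16 + p)/((2*p)) = 9 + (16 + p)*(1/(2*p)) = 9 + (16 + p)/(2*p))
u(t) = t^(3/2)
V(k, g) = -22 (V(k, g) = -41 + 19 = -22)
1/(u(r(8)) + V(116, -292)) = 1/((19/2 + 8/8)^(3/2) - 22) = 1/((19/2 + 8*(⅛))^(3/2) - 22) = 1/((19/2 + 1)^(3/2) - 22) = 1/((21/2)^(3/2) - 22) = 1/(21*√42/4 - 22) = 1/(-22 + 21*√42/4)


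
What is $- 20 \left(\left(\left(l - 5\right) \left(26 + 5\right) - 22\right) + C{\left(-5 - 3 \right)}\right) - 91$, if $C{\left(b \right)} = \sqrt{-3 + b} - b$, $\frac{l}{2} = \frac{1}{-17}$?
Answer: $\frac{57153}{17} - 20 i \sqrt{11} \approx 3361.9 - 66.333 i$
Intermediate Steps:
$l = - \frac{2}{17}$ ($l = \frac{2}{-17} = 2 \left(- \frac{1}{17}\right) = - \frac{2}{17} \approx -0.11765$)
$- 20 \left(\left(\left(l - 5\right) \left(26 + 5\right) - 22\right) + C{\left(-5 - 3 \right)}\right) - 91 = - 20 \left(\left(\left(- \frac{2}{17} - 5\right) \left(26 + 5\right) - 22\right) - \left(-5 - 3 - \sqrt{-3 - 8}\right)\right) - 91 = - 20 \left(\left(\left(- \frac{87}{17}\right) 31 - 22\right) + \left(\sqrt{-3 - 8} - \left(-5 - 3\right)\right)\right) - 91 = - 20 \left(\left(- \frac{2697}{17} - 22\right) + \left(\sqrt{-3 - 8} - -8\right)\right) - 91 = - 20 \left(- \frac{3071}{17} + \left(\sqrt{-11} + 8\right)\right) - 91 = - 20 \left(- \frac{3071}{17} + \left(i \sqrt{11} + 8\right)\right) - 91 = - 20 \left(- \frac{3071}{17} + \left(8 + i \sqrt{11}\right)\right) - 91 = - 20 \left(- \frac{2935}{17} + i \sqrt{11}\right) - 91 = \left(\frac{58700}{17} - 20 i \sqrt{11}\right) - 91 = \frac{57153}{17} - 20 i \sqrt{11}$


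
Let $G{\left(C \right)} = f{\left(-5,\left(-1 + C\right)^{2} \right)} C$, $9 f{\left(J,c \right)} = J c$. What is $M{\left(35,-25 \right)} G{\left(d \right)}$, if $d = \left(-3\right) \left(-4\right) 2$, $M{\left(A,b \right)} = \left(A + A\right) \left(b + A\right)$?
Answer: $- \frac{14812000}{3} \approx -4.9373 \cdot 10^{6}$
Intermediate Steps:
$M{\left(A,b \right)} = 2 A \left(A + b\right)$
$d = 24$ ($d = 12 \cdot 2 = 24$)
$f{\left(J,c \right)} = \frac{J c}{9}$
$G{\left(C \right)} = - \frac{5 C \left(-1 + C\right)^{2}}{9}$ ($G{\left(C \right)} = \frac{1}{9} \left(-5\right) \left(-1 + C\right)^{2} C = - \frac{5 \left(-1 + C\right)^{2}}{9} C = - \frac{5 C \left(-1 + C\right)^{2}}{9}$)
$M{\left(35,-25 \right)} G{\left(d \right)} = 2 \cdot 35 \left(35 - 25\right) \left(\left(- \frac{5}{9}\right) 24 \left(-1 + 24\right)^{2}\right) = 2 \cdot 35 \cdot 10 \left(\left(- \frac{5}{9}\right) 24 \cdot 23^{2}\right) = 700 \left(\left(- \frac{5}{9}\right) 24 \cdot 529\right) = 700 \left(- \frac{21160}{3}\right) = - \frac{14812000}{3}$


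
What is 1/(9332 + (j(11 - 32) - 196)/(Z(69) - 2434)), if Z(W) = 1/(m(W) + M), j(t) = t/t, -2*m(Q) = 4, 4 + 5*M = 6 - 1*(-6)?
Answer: 4873/45475226 ≈ 0.00010716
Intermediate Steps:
M = 8/5 (M = -⅘ + (6 - 1*(-6))/5 = -⅘ + (6 + 6)/5 = -⅘ + (⅕)*12 = -⅘ + 12/5 = 8/5 ≈ 1.6000)
m(Q) = -2 (m(Q) = -½*4 = -2)
j(t) = 1
Z(W) = -5/2 (Z(W) = 1/(-2 + 8/5) = 1/(-⅖) = -5/2)
1/(9332 + (j(11 - 32) - 196)/(Z(69) - 2434)) = 1/(9332 + (1 - 196)/(-5/2 - 2434)) = 1/(9332 - 195/(-4873/2)) = 1/(9332 - 195*(-2/4873)) = 1/(9332 + 390/4873) = 1/(45475226/4873) = 4873/45475226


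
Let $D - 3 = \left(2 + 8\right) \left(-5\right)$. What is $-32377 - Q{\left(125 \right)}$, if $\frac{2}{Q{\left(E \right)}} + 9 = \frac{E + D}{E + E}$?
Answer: $- \frac{17580586}{543} \approx -32377.0$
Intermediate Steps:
$D = -47$ ($D = 3 + \left(2 + 8\right) \left(-5\right) = 3 + 10 \left(-5\right) = 3 - 50 = -47$)
$Q{\left(E \right)} = \frac{2}{-9 + \frac{-47 + E}{2 E}}$ ($Q{\left(E \right)} = \frac{2}{-9 + \frac{E - 47}{E + E}} = \frac{2}{-9 + \frac{-47 + E}{2 E}}$)
$-32377 - Q{\left(125 \right)} = -32377 - \left(-4\right) 125 \frac{1}{47 + 17 \cdot 125} = -32377 - \left(-4\right) 125 \frac{1}{47 + 2125} = -32377 - \left(-4\right) 125 \cdot \frac{1}{2172} = -32377 - - \frac{125}{543} = -32377 + \frac{125}{543} = - \frac{17580586}{543}$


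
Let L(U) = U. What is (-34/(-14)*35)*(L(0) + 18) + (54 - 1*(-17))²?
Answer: 6571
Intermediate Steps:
(-34/(-14)*35)*(L(0) + 18) + (54 - 1*(-17))² = (-34/(-14)*35)*(0 + 18) + (54 - 1*(-17))² = (-34*(-1/14)*35)*18 + (54 + 17)² = ((17/7)*35)*18 + 71² = 85*18 + 5041 = 1530 + 5041 = 6571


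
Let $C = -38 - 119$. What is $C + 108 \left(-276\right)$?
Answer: $-29965$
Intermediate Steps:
$C = -157$
$C + 108 \left(-276\right) = -157 + 108 \left(-276\right) = -157 - 29808 = -29965$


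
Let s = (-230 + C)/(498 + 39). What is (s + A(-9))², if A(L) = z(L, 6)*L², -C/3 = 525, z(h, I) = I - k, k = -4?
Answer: 187631917225/288369 ≈ 6.5067e+5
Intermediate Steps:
z(h, I) = 4 + I (z(h, I) = I - 1*(-4) = I + 4 = 4 + I)
C = -1575 (C = -3*525 = -1575)
s = -1805/537 (s = (-230 - 1575)/(498 + 39) = -1805/537 ≈ -3.3613)
A(L) = 10*L² (A(L) = (4 + 6)*L² = 10*L²)
(s + A(-9))² = (-1805/537 + 10*(-9)²)² = (-1805/537 + 10*81)² = (-1805/537 + 810)² = (433165/537)² = 187631917225/288369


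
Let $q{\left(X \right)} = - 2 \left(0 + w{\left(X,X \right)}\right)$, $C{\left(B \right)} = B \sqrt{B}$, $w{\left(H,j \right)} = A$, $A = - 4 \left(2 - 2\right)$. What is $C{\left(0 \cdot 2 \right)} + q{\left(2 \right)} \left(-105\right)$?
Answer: $0$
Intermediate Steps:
$A = 0$ ($A = \left(-4\right) 0 = 0$)
$w{\left(H,j \right)} = 0$
$C{\left(B \right)} = B^{\frac{3}{2}}$
$q{\left(X \right)} = 0$ ($q{\left(X \right)} = - 2 \left(0 + 0\right) = \left(-2\right) 0 = 0$)
$C{\left(0 \cdot 2 \right)} + q{\left(2 \right)} \left(-105\right) = \left(0 \cdot 2\right)^{\frac{3}{2}} + 0 \left(-105\right) = 0^{\frac{3}{2}} + 0 = 0 + 0 = 0$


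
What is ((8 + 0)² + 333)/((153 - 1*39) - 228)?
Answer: -397/114 ≈ -3.4825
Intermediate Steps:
((8 + 0)² + 333)/((153 - 1*39) - 228) = (8² + 333)/((153 - 39) - 228) = (64 + 333)/(114 - 228) = 397/(-114) = 397*(-1/114) = -397/114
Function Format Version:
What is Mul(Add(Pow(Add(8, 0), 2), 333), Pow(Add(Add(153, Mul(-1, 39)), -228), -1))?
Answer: Rational(-397, 114) ≈ -3.4825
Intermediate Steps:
Mul(Add(Pow(Add(8, 0), 2), 333), Pow(Add(Add(153, Mul(-1, 39)), -228), -1)) = Mul(Add(Pow(8, 2), 333), Pow(Add(Add(153, -39), -228), -1)) = Mul(Add(64, 333), Pow(Add(114, -228), -1)) = Mul(397, Pow(-114, -1)) = Mul(397, Rational(-1, 114)) = Rational(-397, 114)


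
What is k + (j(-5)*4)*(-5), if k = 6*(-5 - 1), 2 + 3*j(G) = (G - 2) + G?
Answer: 172/3 ≈ 57.333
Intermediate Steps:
j(G) = -4/3 + 2*G/3 (j(G) = -2/3 + ((G - 2) + G)/3 = -2/3 + ((-2 + G) + G)/3 = -2/3 + (-2 + 2*G)/3 = -2/3 + (-2/3 + 2*G/3) = -4/3 + 2*G/3)
k = -36 (k = 6*(-6) = -36)
k + (j(-5)*4)*(-5) = -36 + ((-4/3 + (2/3)*(-5))*4)*(-5) = -36 + ((-4/3 - 10/3)*4)*(-5) = -36 - 14/3*4*(-5) = -36 - 56/3*(-5) = -36 + 280/3 = 172/3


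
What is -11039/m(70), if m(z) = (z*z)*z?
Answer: -1577/49000 ≈ -0.032184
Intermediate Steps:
m(z) = z**3 (m(z) = z**2*z = z**3)
-11039/m(70) = -11039/(70**3) = -11039/343000 = -11039*1/343000 = -1577/49000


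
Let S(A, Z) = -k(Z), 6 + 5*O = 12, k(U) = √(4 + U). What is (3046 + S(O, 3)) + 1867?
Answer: 4913 - √7 ≈ 4910.4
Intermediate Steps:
O = 6/5 (O = -6/5 + (⅕)*12 = -6/5 + 12/5 = 6/5 ≈ 1.2000)
S(A, Z) = -√(4 + Z)
(3046 + S(O, 3)) + 1867 = (3046 - √(4 + 3)) + 1867 = (3046 - √7) + 1867 = 4913 - √7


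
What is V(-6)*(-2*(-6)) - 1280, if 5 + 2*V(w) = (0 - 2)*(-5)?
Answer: -1250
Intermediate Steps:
V(w) = 5/2 (V(w) = -5/2 + ((0 - 2)*(-5))/2 = -5/2 + (-2*(-5))/2 = -5/2 + (1/2)*10 = -5/2 + 5 = 5/2)
V(-6)*(-2*(-6)) - 1280 = 5*(-2*(-6))/2 - 1280 = (5/2)*12 - 1280 = 30 - 1280 = -1250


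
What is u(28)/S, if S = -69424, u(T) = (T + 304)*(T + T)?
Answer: -1162/4339 ≈ -0.26780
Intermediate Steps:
u(T) = 2*T*(304 + T) (u(T) = (304 + T)*(2*T) = 2*T*(304 + T))
u(28)/S = (2*28*(304 + 28))/(-69424) = (2*28*332)*(-1/69424) = 18592*(-1/69424) = -1162/4339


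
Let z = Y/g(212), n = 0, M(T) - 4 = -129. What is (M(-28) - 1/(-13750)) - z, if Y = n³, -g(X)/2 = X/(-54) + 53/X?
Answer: -1718749/13750 ≈ -125.00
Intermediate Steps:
M(T) = -125 (M(T) = 4 - 129 = -125)
g(X) = -106/X + X/27 (g(X) = -2*(X/(-54) + 53/X) = -2*(X*(-1/54) + 53/X) = -2*(-X/54 + 53/X) = -2*(53/X - X/54) = -106/X + X/27)
Y = 0 (Y = 0³ = 0)
z = 0 (z = 0/(-106/212 + (1/27)*212) = 0/(-106*1/212 + 212/27) = 0/(-½ + 212/27) = 0/(397/54) = 0*(54/397) = 0)
(M(-28) - 1/(-13750)) - z = (-125 - 1/(-13750)) - 1*0 = (-125 - 1*(-1/13750)) + 0 = (-125 + 1/13750) + 0 = -1718749/13750 + 0 = -1718749/13750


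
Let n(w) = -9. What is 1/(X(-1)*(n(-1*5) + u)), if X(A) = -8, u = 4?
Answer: 1/40 ≈ 0.025000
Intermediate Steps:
1/(X(-1)*(n(-1*5) + u)) = 1/(-8*(-9 + 4)) = 1/(-8*(-5)) = 1/40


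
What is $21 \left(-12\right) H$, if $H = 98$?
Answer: $-24696$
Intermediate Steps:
$21 \left(-12\right) H = 21 \left(-12\right) 98 = \left(-252\right) 98 = -24696$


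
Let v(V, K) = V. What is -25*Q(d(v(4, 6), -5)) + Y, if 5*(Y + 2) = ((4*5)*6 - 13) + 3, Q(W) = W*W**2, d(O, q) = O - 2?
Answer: -180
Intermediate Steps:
d(O, q) = -2 + O
Q(W) = W**3
Y = 20 (Y = -2 + (((4*5)*6 - 13) + 3)/5 = -2 + ((20*6 - 13) + 3)/5 = -2 + ((120 - 13) + 3)/5 = -2 + (107 + 3)/5 = -2 + (1/5)*110 = -2 + 22 = 20)
-25*Q(d(v(4, 6), -5)) + Y = -25*(-2 + 4)**3 + 20 = -25*2**3 + 20 = -25*8 + 20 = -200 + 20 = -180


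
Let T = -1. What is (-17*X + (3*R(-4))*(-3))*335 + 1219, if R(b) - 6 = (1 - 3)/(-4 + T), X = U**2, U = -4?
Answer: -109197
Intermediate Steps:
X = 16 (X = (-4)**2 = 16)
R(b) = 32/5 (R(b) = 6 + (1 - 3)/(-4 - 1) = 6 - 2/(-5) = 6 - 2*(-1/5) = 6 + 2/5 = 32/5)
(-17*X + (3*R(-4))*(-3))*335 + 1219 = (-17*16 + (3*(32/5))*(-3))*335 + 1219 = (-272 + (96/5)*(-3))*335 + 1219 = (-272 - 288/5)*335 + 1219 = -1648/5*335 + 1219 = -110416 + 1219 = -109197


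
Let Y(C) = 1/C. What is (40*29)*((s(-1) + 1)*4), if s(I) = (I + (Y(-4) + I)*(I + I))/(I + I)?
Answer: 1160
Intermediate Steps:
s(I) = (I + 2*I*(-¼ + I))/(2*I) (s(I) = (I + (1/(-4) + I)*(I + I))/(I + I) = (I + (-¼ + I)*(2*I))/((2*I)) = (I + 2*I*(-¼ + I))*(1/(2*I)) = (I + 2*I*(-¼ + I))/(2*I))
(40*29)*((s(-1) + 1)*4) = (40*29)*(((¼ - 1) + 1)*4) = 1160*((-¾ + 1)*4) = 1160*((¼)*4) = 1160*1 = 1160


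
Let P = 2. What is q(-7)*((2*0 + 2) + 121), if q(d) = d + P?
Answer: -615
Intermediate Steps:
q(d) = 2 + d (q(d) = d + 2 = 2 + d)
q(-7)*((2*0 + 2) + 121) = (2 - 7)*((2*0 + 2) + 121) = -5*((0 + 2) + 121) = -5*(2 + 121) = -5*123 = -615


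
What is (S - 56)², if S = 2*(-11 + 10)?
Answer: 3364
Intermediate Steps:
S = -2 (S = 2*(-1) = -2)
(S - 56)² = (-2 - 56)² = (-58)² = 3364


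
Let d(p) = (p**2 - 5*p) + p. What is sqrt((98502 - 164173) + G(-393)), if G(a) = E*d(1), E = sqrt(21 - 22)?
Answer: sqrt(-65671 - 3*I) ≈ 0.006 - 256.26*I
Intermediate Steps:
d(p) = p**2 - 4*p
E = I (E = sqrt(-1) = I ≈ 1.0*I)
G(a) = -3*I (G(a) = I*(1*(-4 + 1)) = I*(1*(-3)) = I*(-3) = -3*I)
sqrt((98502 - 164173) + G(-393)) = sqrt((98502 - 164173) - 3*I) = sqrt(-65671 - 3*I)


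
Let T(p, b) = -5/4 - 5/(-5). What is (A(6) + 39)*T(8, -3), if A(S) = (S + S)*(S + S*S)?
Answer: -543/4 ≈ -135.75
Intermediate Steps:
T(p, b) = -¼ (T(p, b) = -5*¼ - 5*(-⅕) = -5/4 + 1 = -¼)
A(S) = 2*S*(S + S²) (A(S) = (2*S)*(S + S²) = 2*S*(S + S²))
(A(6) + 39)*T(8, -3) = (2*6²*(1 + 6) + 39)*(-¼) = (2*36*7 + 39)*(-¼) = (504 + 39)*(-¼) = 543*(-¼) = -543/4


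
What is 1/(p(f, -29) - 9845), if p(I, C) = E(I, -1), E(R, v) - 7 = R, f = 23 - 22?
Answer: -1/9837 ≈ -0.00010166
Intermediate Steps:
f = 1
E(R, v) = 7 + R
p(I, C) = 7 + I
1/(p(f, -29) - 9845) = 1/((7 + 1) - 9845) = 1/(8 - 9845) = 1/(-9837) = -1/9837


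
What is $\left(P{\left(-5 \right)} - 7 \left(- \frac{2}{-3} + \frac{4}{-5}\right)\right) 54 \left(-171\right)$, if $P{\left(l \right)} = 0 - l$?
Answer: $- \frac{273942}{5} \approx -54788.0$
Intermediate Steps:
$P{\left(l \right)} = - l$
$\left(P{\left(-5 \right)} - 7 \left(- \frac{2}{-3} + \frac{4}{-5}\right)\right) 54 \left(-171\right) = \left(\left(-1\right) \left(-5\right) - 7 \left(- \frac{2}{-3} + \frac{4}{-5}\right)\right) 54 \left(-171\right) = \left(5 - 7 \left(\left(-2\right) \left(- \frac{1}{3}\right) + 4 \left(- \frac{1}{5}\right)\right)\right) 54 \left(-171\right) = \left(5 - 7 \left(\frac{2}{3} - \frac{4}{5}\right)\right) 54 \left(-171\right) = \left(5 - - \frac{14}{15}\right) 54 \left(-171\right) = \left(5 + \frac{14}{15}\right) 54 \left(-171\right) = \frac{89}{15} \cdot 54 \left(-171\right) = \frac{1602}{5} \left(-171\right) = - \frac{273942}{5}$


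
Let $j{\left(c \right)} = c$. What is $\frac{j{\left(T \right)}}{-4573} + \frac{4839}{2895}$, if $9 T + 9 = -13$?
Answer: $\frac{66407471}{39716505} \approx 1.672$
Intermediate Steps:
$T = - \frac{22}{9}$ ($T = -1 + \frac{1}{9} \left(-13\right) = -1 - \frac{13}{9} = - \frac{22}{9} \approx -2.4444$)
$\frac{j{\left(T \right)}}{-4573} + \frac{4839}{2895} = - \frac{22}{9 \left(-4573\right)} + \frac{4839}{2895} = \left(- \frac{22}{9}\right) \left(- \frac{1}{4573}\right) + 4839 \cdot \frac{1}{2895} = \frac{22}{41157} + \frac{1613}{965} = \frac{66407471}{39716505}$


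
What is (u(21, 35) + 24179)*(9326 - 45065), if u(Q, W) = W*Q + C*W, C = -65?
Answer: -809095221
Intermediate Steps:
u(Q, W) = -65*W + Q*W (u(Q, W) = W*Q - 65*W = Q*W - 65*W = -65*W + Q*W)
(u(21, 35) + 24179)*(9326 - 45065) = (35*(-65 + 21) + 24179)*(9326 - 45065) = (35*(-44) + 24179)*(-35739) = (-1540 + 24179)*(-35739) = 22639*(-35739) = -809095221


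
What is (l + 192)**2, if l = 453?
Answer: 416025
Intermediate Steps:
(l + 192)**2 = (453 + 192)**2 = 645**2 = 416025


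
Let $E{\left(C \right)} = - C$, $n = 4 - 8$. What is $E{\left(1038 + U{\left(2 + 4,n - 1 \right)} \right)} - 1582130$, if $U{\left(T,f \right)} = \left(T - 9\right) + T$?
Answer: $-1583171$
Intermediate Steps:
$n = -4$
$U{\left(T,f \right)} = -9 + 2 T$ ($U{\left(T,f \right)} = \left(-9 + T\right) + T = -9 + 2 T$)
$E{\left(1038 + U{\left(2 + 4,n - 1 \right)} \right)} - 1582130 = - (1038 - \left(9 - 2 \left(2 + 4\right)\right)) - 1582130 = - (1038 + \left(-9 + 2 \cdot 6\right)) - 1582130 = - (1038 + \left(-9 + 12\right)) - 1582130 = - (1038 + 3) - 1582130 = \left(-1\right) 1041 - 1582130 = -1041 - 1582130 = -1583171$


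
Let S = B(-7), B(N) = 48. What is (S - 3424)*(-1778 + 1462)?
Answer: 1066816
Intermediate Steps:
S = 48
(S - 3424)*(-1778 + 1462) = (48 - 3424)*(-1778 + 1462) = -3376*(-316) = 1066816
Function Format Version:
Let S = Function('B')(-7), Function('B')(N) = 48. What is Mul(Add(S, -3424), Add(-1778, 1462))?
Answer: 1066816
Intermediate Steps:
S = 48
Mul(Add(S, -3424), Add(-1778, 1462)) = Mul(Add(48, -3424), Add(-1778, 1462)) = Mul(-3376, -316) = 1066816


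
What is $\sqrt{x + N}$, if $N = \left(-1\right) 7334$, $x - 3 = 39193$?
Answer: $\sqrt{31862} \approx 178.5$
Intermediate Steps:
$x = 39196$ ($x = 3 + 39193 = 39196$)
$N = -7334$
$\sqrt{x + N} = \sqrt{39196 - 7334} = \sqrt{31862}$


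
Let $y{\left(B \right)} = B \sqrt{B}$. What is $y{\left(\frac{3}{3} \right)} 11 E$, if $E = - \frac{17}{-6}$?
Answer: $\frac{187}{6} \approx 31.167$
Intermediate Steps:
$E = \frac{17}{6}$ ($E = \left(-17\right) \left(- \frac{1}{6}\right) = \frac{17}{6} \approx 2.8333$)
$y{\left(B \right)} = B^{\frac{3}{2}}$
$y{\left(\frac{3}{3} \right)} 11 E = \left(\frac{3}{3}\right)^{\frac{3}{2}} \cdot 11 \cdot \frac{17}{6} = \left(3 \cdot \frac{1}{3}\right)^{\frac{3}{2}} \cdot 11 \cdot \frac{17}{6} = 1^{\frac{3}{2}} \cdot 11 \cdot \frac{17}{6} = 1 \cdot 11 \cdot \frac{17}{6} = 11 \cdot \frac{17}{6} = \frac{187}{6}$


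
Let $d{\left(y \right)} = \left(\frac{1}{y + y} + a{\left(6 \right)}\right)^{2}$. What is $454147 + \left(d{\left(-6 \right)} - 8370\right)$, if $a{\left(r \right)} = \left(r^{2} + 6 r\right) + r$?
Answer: $\frac{65066113}{144} \approx 4.5185 \cdot 10^{5}$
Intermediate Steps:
$a{\left(r \right)} = r^{2} + 7 r$
$d{\left(y \right)} = \left(78 + \frac{1}{2 y}\right)^{2}$ ($d{\left(y \right)} = \left(\frac{1}{y + y} + 6 \left(7 + 6\right)\right)^{2} = \left(\frac{1}{2 y} + 6 \cdot 13\right)^{2} = \left(\frac{1}{2 y} + 78\right)^{2} = \left(78 + \frac{1}{2 y}\right)^{2}$)
$454147 + \left(d{\left(-6 \right)} - 8370\right) = 454147 - \left(8370 - \frac{\left(1 + 156 \left(-6\right)\right)^{2}}{4 \cdot 36}\right) = 454147 - \left(8370 - \frac{\left(1 - 936\right)^{2}}{144}\right) = 454147 - \left(8370 - \frac{\left(-935\right)^{2}}{144}\right) = 454147 - \left(8370 - \frac{874225}{144}\right) = 454147 + \left(\frac{874225}{144} - 8370\right) = 454147 - \frac{331055}{144} = \frac{65066113}{144}$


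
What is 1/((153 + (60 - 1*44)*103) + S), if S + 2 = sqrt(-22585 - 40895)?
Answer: 1799/3299881 - 46*I*sqrt(30)/3299881 ≈ 0.00054517 - 7.6352e-5*I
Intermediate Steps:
S = -2 + 46*I*sqrt(30) (S = -2 + sqrt(-22585 - 40895) = -2 + sqrt(-63480) = -2 + 46*I*sqrt(30) ≈ -2.0 + 251.95*I)
1/((153 + (60 - 1*44)*103) + S) = 1/((153 + (60 - 1*44)*103) + (-2 + 46*I*sqrt(30))) = 1/((153 + (60 - 44)*103) + (-2 + 46*I*sqrt(30))) = 1/((153 + 16*103) + (-2 + 46*I*sqrt(30))) = 1/((153 + 1648) + (-2 + 46*I*sqrt(30))) = 1/(1801 + (-2 + 46*I*sqrt(30))) = 1/(1799 + 46*I*sqrt(30))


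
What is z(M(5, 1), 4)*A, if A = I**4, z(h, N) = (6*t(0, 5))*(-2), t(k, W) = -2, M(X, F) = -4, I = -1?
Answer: 24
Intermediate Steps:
z(h, N) = 24 (z(h, N) = (6*(-2))*(-2) = -12*(-2) = 24)
A = 1 (A = (-1)**4 = 1)
z(M(5, 1), 4)*A = 24*1 = 24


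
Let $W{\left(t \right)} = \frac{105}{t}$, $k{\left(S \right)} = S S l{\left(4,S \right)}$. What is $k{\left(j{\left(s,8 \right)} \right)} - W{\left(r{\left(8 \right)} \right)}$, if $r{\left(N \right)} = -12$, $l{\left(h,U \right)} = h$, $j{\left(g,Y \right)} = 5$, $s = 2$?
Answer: $\frac{435}{4} \approx 108.75$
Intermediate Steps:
$k{\left(S \right)} = 4 S^{2}$ ($k{\left(S \right)} = S S 4 = S^{2} \cdot 4 = 4 S^{2}$)
$k{\left(j{\left(s,8 \right)} \right)} - W{\left(r{\left(8 \right)} \right)} = 4 \cdot 5^{2} - \frac{105}{-12} = 4 \cdot 25 - 105 \left(- \frac{1}{12}\right) = 100 - - \frac{35}{4} = 100 + \frac{35}{4} = \frac{435}{4}$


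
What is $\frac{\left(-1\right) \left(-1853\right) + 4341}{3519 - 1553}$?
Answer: $\frac{3097}{983} \approx 3.1506$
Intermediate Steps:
$\frac{\left(-1\right) \left(-1853\right) + 4341}{3519 - 1553} = \frac{1853 + 4341}{1966} = 6194 \cdot \frac{1}{1966} = \frac{3097}{983}$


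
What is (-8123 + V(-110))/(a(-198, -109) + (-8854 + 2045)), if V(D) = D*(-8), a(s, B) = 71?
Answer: 7243/6738 ≈ 1.0749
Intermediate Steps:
V(D) = -8*D
(-8123 + V(-110))/(a(-198, -109) + (-8854 + 2045)) = (-8123 - 8*(-110))/(71 + (-8854 + 2045)) = (-8123 + 880)/(71 - 6809) = -7243/(-6738) = -7243*(-1/6738) = 7243/6738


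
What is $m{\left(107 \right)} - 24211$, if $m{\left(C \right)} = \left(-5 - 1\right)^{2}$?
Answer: $-24175$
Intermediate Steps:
$m{\left(C \right)} = 36$ ($m{\left(C \right)} = \left(-6\right)^{2} = 36$)
$m{\left(107 \right)} - 24211 = 36 - 24211 = -24175$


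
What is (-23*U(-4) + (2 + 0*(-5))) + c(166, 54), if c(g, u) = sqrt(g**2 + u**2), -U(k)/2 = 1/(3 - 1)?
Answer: 25 + 2*sqrt(7618) ≈ 199.56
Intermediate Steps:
U(k) = -1 (U(k) = -2/(3 - 1) = -2/2 = -2*1/2 = -1)
(-23*U(-4) + (2 + 0*(-5))) + c(166, 54) = (-23*(-1) + (2 + 0*(-5))) + sqrt(166**2 + 54**2) = (23 + (2 + 0)) + sqrt(27556 + 2916) = (23 + 2) + sqrt(30472) = 25 + 2*sqrt(7618)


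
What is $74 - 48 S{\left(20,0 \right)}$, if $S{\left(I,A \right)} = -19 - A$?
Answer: $986$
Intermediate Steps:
$74 - 48 S{\left(20,0 \right)} = 74 - 48 \left(-19 - 0\right) = 74 - 48 \left(-19 + 0\right) = 74 - -912 = 74 + 912 = 986$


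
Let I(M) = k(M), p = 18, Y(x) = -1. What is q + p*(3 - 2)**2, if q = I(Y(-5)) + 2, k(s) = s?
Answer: 19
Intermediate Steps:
I(M) = M
q = 1 (q = -1 + 2 = 1)
q + p*(3 - 2)**2 = 1 + 18*(3 - 2)**2 = 1 + 18*1**2 = 1 + 18*1 = 1 + 18 = 19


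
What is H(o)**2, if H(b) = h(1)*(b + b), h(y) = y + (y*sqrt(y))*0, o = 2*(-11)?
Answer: 1936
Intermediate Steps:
o = -22
h(y) = y (h(y) = y + y**(3/2)*0 = y + 0 = y)
H(b) = 2*b (H(b) = 1*(b + b) = 1*(2*b) = 2*b)
H(o)**2 = (2*(-22))**2 = (-44)**2 = 1936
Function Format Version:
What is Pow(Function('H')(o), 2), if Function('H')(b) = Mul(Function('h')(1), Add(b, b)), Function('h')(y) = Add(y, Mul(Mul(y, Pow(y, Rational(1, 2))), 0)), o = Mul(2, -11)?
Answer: 1936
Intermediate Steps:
o = -22
Function('h')(y) = y (Function('h')(y) = Add(y, Mul(Pow(y, Rational(3, 2)), 0)) = Add(y, 0) = y)
Function('H')(b) = Mul(2, b) (Function('H')(b) = Mul(1, Add(b, b)) = Mul(1, Mul(2, b)) = Mul(2, b))
Pow(Function('H')(o), 2) = Pow(Mul(2, -22), 2) = Pow(-44, 2) = 1936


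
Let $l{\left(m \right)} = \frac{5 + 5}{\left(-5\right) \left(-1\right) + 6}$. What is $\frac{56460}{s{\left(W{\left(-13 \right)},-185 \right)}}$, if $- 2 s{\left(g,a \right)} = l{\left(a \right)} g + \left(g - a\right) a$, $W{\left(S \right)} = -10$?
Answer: $\frac{248424}{71245} \approx 3.4869$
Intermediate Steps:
$l{\left(m \right)} = \frac{10}{11}$ ($l{\left(m \right)} = \frac{10}{5 + 6} = \frac{10}{11}$)
$s{\left(g,a \right)} = - \frac{5 g}{11} - \frac{a \left(g - a\right)}{2}$ ($s{\left(g,a \right)} = - \frac{\frac{10 g}{11} + \left(g - a\right) a}{2} = - \frac{\frac{10 g}{11} + a \left(g - a\right)}{2} = - \frac{5 g}{11} - \frac{a \left(g - a\right)}{2}$)
$\frac{56460}{s{\left(W{\left(-13 \right)},-185 \right)}} = \frac{56460}{\frac{\left(-185\right)^{2}}{2} - - \frac{50}{11} - \left(- \frac{185}{2}\right) \left(-10\right)} = \frac{56460}{\frac{1}{2} \cdot 34225 + \frac{50}{11} - 925} = \frac{56460}{\frac{34225}{2} + \frac{50}{11} - 925} = \frac{56460}{\frac{356225}{22}} = 56460 \cdot \frac{22}{356225} = \frac{248424}{71245}$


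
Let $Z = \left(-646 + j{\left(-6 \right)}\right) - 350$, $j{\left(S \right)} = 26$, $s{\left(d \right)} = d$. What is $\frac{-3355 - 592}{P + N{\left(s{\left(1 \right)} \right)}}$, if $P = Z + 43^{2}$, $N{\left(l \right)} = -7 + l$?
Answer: $- \frac{3947}{873} \approx -4.5212$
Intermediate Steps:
$Z = -970$ ($Z = \left(-646 + 26\right) - 350 = -620 - 350 = -970$)
$P = 879$ ($P = -970 + 43^{2} = -970 + 1849 = 879$)
$\frac{-3355 - 592}{P + N{\left(s{\left(1 \right)} \right)}} = \frac{-3355 - 592}{879 + \left(-7 + 1\right)} = - \frac{3947}{879 - 6} = - \frac{3947}{873}$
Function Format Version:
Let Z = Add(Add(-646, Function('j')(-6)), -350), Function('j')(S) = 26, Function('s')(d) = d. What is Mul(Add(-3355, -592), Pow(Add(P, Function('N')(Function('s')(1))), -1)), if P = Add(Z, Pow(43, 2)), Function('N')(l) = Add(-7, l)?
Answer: Rational(-3947, 873) ≈ -4.5212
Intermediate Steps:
Z = -970 (Z = Add(Add(-646, 26), -350) = Add(-620, -350) = -970)
P = 879 (P = Add(-970, Pow(43, 2)) = Add(-970, 1849) = 879)
Mul(Add(-3355, -592), Pow(Add(P, Function('N')(Function('s')(1))), -1)) = Mul(Add(-3355, -592), Pow(Add(879, Add(-7, 1)), -1)) = Mul(-3947, Pow(Add(879, -6), -1)) = Mul(-3947, Pow(873, -1)) = Mul(-3947, Rational(1, 873)) = Rational(-3947, 873)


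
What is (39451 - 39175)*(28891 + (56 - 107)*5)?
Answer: 7903536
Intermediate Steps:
(39451 - 39175)*(28891 + (56 - 107)*5) = 276*(28891 - 51*5) = 276*(28891 - 255) = 276*28636 = 7903536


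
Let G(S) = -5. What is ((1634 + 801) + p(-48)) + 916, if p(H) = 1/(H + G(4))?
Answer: 177602/53 ≈ 3351.0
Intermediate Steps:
p(H) = 1/(-5 + H) (p(H) = 1/(H - 5) = 1/(-5 + H))
((1634 + 801) + p(-48)) + 916 = ((1634 + 801) + 1/(-5 - 48)) + 916 = (2435 + 1/(-53)) + 916 = (2435 - 1/53) + 916 = 129054/53 + 916 = 177602/53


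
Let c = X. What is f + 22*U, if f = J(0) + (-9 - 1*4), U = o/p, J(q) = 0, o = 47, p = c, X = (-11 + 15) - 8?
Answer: -543/2 ≈ -271.50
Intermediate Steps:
X = -4 (X = 4 - 8 = -4)
c = -4
p = -4
U = -47/4 (U = 47/(-4) = 47*(-¼) = -47/4 ≈ -11.750)
f = -13 (f = 0 + (-9 - 1*4) = 0 + (-9 - 4) = 0 - 13 = -13)
f + 22*U = -13 + 22*(-47/4) = -13 - 517/2 = -543/2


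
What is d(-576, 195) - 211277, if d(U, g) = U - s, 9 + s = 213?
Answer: -212057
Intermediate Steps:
s = 204 (s = -9 + 213 = 204)
d(U, g) = -204 + U (d(U, g) = U - 1*204 = U - 204 = -204 + U)
d(-576, 195) - 211277 = (-204 - 576) - 211277 = -780 - 211277 = -212057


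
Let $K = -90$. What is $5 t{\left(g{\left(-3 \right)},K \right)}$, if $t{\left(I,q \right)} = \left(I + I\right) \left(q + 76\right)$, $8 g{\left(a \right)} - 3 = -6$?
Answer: $\frac{105}{2} \approx 52.5$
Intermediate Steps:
$g{\left(a \right)} = - \frac{3}{8}$ ($g{\left(a \right)} = \frac{3}{8} + \frac{1}{8} \left(-6\right) = \frac{3}{8} - \frac{3}{4} = - \frac{3}{8}$)
$t{\left(I,q \right)} = 2 I \left(76 + q\right)$
$5 t{\left(g{\left(-3 \right)},K \right)} = 5 \cdot 2 \left(- \frac{3}{8}\right) \left(76 - 90\right) = 5 \cdot 2 \left(- \frac{3}{8}\right) \left(-14\right) = 5 \cdot \frac{21}{2} = \frac{105}{2}$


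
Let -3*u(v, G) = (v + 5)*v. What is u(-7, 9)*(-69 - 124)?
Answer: 2702/3 ≈ 900.67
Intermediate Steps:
u(v, G) = -v*(5 + v)/3 (u(v, G) = -(v + 5)*v/3 = -(5 + v)*v/3 = -v*(5 + v)/3)
u(-7, 9)*(-69 - 124) = (-1/3*(-7)*(5 - 7))*(-69 - 124) = -1/3*(-7)*(-2)*(-193) = -14/3*(-193) = 2702/3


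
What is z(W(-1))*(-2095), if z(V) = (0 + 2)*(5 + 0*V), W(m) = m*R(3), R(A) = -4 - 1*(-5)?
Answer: -20950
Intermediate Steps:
R(A) = 1 (R(A) = -4 + 5 = 1)
W(m) = m (W(m) = m*1 = m)
z(V) = 10 (z(V) = 2*(5 + 0) = 2*5 = 10)
z(W(-1))*(-2095) = 10*(-2095) = -20950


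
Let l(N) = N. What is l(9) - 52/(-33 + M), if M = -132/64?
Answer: 5881/561 ≈ 10.483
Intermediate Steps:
M = -33/16 (M = -132*1/64 = -33/16 ≈ -2.0625)
l(9) - 52/(-33 + M) = 9 - 52/(-33 - 33/16) = 9 - 52/(-561/16) = 9 - 52*(-16/561) = 9 + 832/561 = 5881/561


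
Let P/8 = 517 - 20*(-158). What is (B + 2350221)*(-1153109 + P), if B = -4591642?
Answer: 2518669087753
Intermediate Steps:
P = 29416 (P = 8*(517 - 20*(-158)) = 8*(517 + 3160) = 8*3677 = 29416)
(B + 2350221)*(-1153109 + P) = (-4591642 + 2350221)*(-1153109 + 29416) = -2241421*(-1123693) = 2518669087753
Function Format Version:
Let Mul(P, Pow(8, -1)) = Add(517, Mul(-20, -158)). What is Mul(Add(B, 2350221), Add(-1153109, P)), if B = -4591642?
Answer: 2518669087753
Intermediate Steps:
P = 29416 (P = Mul(8, Add(517, Mul(-20, -158))) = Mul(8, Add(517, 3160)) = Mul(8, 3677) = 29416)
Mul(Add(B, 2350221), Add(-1153109, P)) = Mul(Add(-4591642, 2350221), Add(-1153109, 29416)) = Mul(-2241421, -1123693) = 2518669087753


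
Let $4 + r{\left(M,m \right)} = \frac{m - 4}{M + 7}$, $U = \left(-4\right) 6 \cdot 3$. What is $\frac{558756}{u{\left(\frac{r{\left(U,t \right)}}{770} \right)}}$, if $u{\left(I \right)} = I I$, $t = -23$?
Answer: $\frac{1399685176890000}{54289} \approx 2.5782 \cdot 10^{10}$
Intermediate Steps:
$U = -72$ ($U = \left(-24\right) 3 = -72$)
$r{\left(M,m \right)} = -4 + \frac{-4 + m}{7 + M}$ ($r{\left(M,m \right)} = -4 + \frac{m - 4}{M + 7} = -4 + \frac{-4 + m}{7 + M}$)
$u{\left(I \right)} = I^{2}$
$\frac{558756}{u{\left(\frac{r{\left(U,t \right)}}{770} \right)}} = \frac{558756}{\left(\frac{\frac{1}{7 - 72} \left(-32 - 23 - -288\right)}{770}\right)^{2}} = \frac{558756}{\left(\frac{-32 - 23 + 288}{-65} \cdot \frac{1}{770}\right)^{2}} = \frac{558756}{\left(\left(- \frac{1}{65}\right) 233 \cdot \frac{1}{770}\right)^{2}} = \frac{558756}{\left(\left(- \frac{233}{65}\right) \frac{1}{770}\right)^{2}} = \frac{558756}{\left(- \frac{233}{50050}\right)^{2}} = \frac{558756}{\frac{54289}{2505002500}} = 558756 \cdot \frac{2505002500}{54289} = \frac{1399685176890000}{54289}$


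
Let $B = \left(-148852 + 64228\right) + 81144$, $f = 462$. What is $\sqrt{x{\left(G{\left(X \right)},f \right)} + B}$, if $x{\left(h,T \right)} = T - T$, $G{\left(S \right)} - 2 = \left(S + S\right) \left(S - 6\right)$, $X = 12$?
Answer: $2 i \sqrt{870} \approx 58.992 i$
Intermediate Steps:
$G{\left(S \right)} = 2 + 2 S \left(-6 + S\right)$ ($G{\left(S \right)} = 2 + \left(S + S\right) \left(S - 6\right) = 2 + 2 S \left(-6 + S\right)$)
$x{\left(h,T \right)} = 0$
$B = -3480$ ($B = -84624 + 81144 = -3480$)
$\sqrt{x{\left(G{\left(X \right)},f \right)} + B} = \sqrt{0 - 3480} = \sqrt{-3480} = 2 i \sqrt{870}$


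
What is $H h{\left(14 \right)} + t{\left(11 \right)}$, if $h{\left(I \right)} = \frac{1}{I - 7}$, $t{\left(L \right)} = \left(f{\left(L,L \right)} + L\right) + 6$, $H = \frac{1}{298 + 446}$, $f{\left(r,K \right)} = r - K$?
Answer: $\frac{88537}{5208} \approx 17.0$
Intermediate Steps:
$H = \frac{1}{744} \approx 0.0013441$
$t{\left(L \right)} = 6 + L$ ($t{\left(L \right)} = \left(\left(L - L\right) + L\right) + 6 = \left(0 + L\right) + 6 = L + 6 = 6 + L$)
$h{\left(I \right)} = \frac{1}{-7 + I}$
$H h{\left(14 \right)} + t{\left(11 \right)} = \frac{1}{744 \left(-7 + 14\right)} + \left(6 + 11\right) = \frac{1}{744 \cdot 7} + 17 = \frac{1}{744} \cdot \frac{1}{7} + 17 = \frac{1}{5208} + 17 = \frac{88537}{5208}$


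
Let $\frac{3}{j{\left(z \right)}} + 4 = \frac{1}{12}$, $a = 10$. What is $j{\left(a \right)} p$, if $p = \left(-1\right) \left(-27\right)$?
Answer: $- \frac{972}{47} \approx -20.681$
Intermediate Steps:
$p = 27$
$j{\left(z \right)} = - \frac{36}{47}$ ($j{\left(z \right)} = \frac{3}{-4 + \frac{1}{12}} = \frac{3}{- \frac{47}{12}} = 3 \left(- \frac{12}{47}\right) = - \frac{36}{47}$)
$j{\left(a \right)} p = \left(- \frac{36}{47}\right) 27 = - \frac{972}{47}$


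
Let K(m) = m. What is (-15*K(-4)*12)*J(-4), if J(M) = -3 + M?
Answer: -5040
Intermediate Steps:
(-15*K(-4)*12)*J(-4) = (-(-60)*12)*(-3 - 4) = -15*(-48)*(-7) = 720*(-7) = -5040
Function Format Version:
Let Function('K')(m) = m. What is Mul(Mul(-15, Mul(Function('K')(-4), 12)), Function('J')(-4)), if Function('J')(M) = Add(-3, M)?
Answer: -5040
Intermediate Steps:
Mul(Mul(-15, Mul(Function('K')(-4), 12)), Function('J')(-4)) = Mul(Mul(-15, Mul(-4, 12)), Add(-3, -4)) = Mul(Mul(-15, -48), -7) = Mul(720, -7) = -5040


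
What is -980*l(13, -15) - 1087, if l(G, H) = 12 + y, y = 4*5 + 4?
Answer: -36367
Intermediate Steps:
y = 24 (y = 20 + 4 = 24)
l(G, H) = 36 (l(G, H) = 12 + 24 = 36)
-980*l(13, -15) - 1087 = -980*36 - 1087 = -35280 - 1087 = -36367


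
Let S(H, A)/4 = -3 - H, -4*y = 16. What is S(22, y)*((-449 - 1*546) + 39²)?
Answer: -52600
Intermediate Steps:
y = -4 (y = -¼*16 = -4)
S(H, A) = -12 - 4*H (S(H, A) = 4*(-3 - H) = -12 - 4*H)
S(22, y)*((-449 - 1*546) + 39²) = (-12 - 4*22)*((-449 - 1*546) + 39²) = (-12 - 88)*((-449 - 546) + 1521) = -100*(-995 + 1521) = -100*526 = -52600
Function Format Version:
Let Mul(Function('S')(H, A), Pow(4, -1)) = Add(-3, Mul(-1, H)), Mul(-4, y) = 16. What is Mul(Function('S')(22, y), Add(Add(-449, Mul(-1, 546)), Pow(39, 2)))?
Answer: -52600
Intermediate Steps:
y = -4 (y = Mul(Rational(-1, 4), 16) = -4)
Function('S')(H, A) = Add(-12, Mul(-4, H)) (Function('S')(H, A) = Mul(4, Add(-3, Mul(-1, H))) = Add(-12, Mul(-4, H)))
Mul(Function('S')(22, y), Add(Add(-449, Mul(-1, 546)), Pow(39, 2))) = Mul(Add(-12, Mul(-4, 22)), Add(Add(-449, Mul(-1, 546)), Pow(39, 2))) = Mul(Add(-12, -88), Add(Add(-449, -546), 1521)) = Mul(-100, Add(-995, 1521)) = Mul(-100, 526) = -52600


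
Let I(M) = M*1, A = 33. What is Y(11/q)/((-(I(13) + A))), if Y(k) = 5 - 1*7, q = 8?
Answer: 1/23 ≈ 0.043478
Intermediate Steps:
I(M) = M
Y(k) = -2 (Y(k) = 5 - 7 = -2)
Y(11/q)/((-(I(13) + A))) = -2*(-1/(13 + 33)) = -2/((-1*46)) = -2/(-46) = -2*(-1/46) = 1/23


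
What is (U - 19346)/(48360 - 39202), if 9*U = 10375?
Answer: -163739/82422 ≈ -1.9866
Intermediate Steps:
U = 10375/9 (U = (⅑)*10375 = 10375/9 ≈ 1152.8)
(U - 19346)/(48360 - 39202) = (10375/9 - 19346)/(48360 - 39202) = -163739/9/9158 = -163739/9*1/9158 = -163739/82422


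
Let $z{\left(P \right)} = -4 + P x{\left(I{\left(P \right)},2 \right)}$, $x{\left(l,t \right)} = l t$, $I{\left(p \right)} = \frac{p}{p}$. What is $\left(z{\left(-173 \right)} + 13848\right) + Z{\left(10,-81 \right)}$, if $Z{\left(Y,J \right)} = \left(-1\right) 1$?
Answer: $13497$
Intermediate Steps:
$I{\left(p \right)} = 1$
$Z{\left(Y,J \right)} = -1$
$z{\left(P \right)} = -4 + 2 P$ ($z{\left(P \right)} = -4 + P 1 \cdot 2 = -4 + P 2 = -4 + 2 P$)
$\left(z{\left(-173 \right)} + 13848\right) + Z{\left(10,-81 \right)} = \left(\left(-4 + 2 \left(-173\right)\right) + 13848\right) - 1 = \left(\left(-4 - 346\right) + 13848\right) - 1 = \left(-350 + 13848\right) - 1 = 13498 - 1 = 13497$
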